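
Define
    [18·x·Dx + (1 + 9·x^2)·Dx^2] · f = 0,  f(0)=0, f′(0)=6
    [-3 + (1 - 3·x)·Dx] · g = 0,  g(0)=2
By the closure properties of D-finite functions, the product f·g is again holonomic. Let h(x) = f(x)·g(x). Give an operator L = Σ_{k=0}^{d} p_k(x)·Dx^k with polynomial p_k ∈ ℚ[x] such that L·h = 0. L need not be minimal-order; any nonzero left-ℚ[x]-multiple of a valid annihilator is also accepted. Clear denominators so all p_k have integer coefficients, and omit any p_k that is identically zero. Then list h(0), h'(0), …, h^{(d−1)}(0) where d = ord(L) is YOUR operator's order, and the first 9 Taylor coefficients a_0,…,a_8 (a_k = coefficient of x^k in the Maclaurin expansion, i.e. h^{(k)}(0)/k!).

L = 54·x + (6 - 18·x + 108·x^2)·Dx + (-1 + 3·x - 9·x^2 + 27·x^3)·Dx^2  (order 2).
h: a_k = 0, 12, 36, 72, 216, 4212/5, 12636/5, 221616/35, 664848/35, …
ICs: h(0) = 0, h′(0) = 12.

f: a_k = 0, 6, 0, -18, 0, 486/5, 0, -4374/7, 0, …
g: a_k = 2, 6, 18, 54, 162, 486, 1458, 4374, 13122, …
f·g: L₀ = L_f ⊗_s L_g, ord ≤ 2·1.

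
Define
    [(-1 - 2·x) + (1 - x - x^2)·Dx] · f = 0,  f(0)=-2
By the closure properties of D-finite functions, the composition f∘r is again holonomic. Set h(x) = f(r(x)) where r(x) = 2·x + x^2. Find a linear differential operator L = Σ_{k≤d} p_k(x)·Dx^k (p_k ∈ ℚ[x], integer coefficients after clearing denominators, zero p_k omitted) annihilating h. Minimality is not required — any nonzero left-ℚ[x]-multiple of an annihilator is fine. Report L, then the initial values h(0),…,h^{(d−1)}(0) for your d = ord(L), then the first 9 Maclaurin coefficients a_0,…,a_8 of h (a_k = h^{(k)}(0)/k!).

f: a_k = -2, -2, -4, -6, -10, -16, -26, -42, -68, …
Substitute x→r, Dx→(1/r')Dx; clear ⇒ L₀.
L = (2 + 10·x + 12·x^2 + 4·x^3) + (-1 + 2·x + 5·x^2 + 4·x^3 + x^4)·Dx  (order 1).
h: a_k = -2, -4, -18, -64, -236, -868, -3190, -11728, -43114, …
ICs: h(0) = -2.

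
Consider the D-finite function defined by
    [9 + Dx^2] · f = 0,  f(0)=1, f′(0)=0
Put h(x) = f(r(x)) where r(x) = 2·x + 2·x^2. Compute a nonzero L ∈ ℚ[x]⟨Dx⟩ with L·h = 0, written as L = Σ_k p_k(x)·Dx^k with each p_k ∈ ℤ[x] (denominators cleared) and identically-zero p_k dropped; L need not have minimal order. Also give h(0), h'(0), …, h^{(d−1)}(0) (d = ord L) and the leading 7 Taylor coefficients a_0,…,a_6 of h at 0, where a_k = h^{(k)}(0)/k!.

L = (36 + 216·x + 432·x^2 + 288·x^3) - 2·Dx + (1 + 2·x)·Dx^2  (order 2).
h: a_k = 1, 0, -18, -36, 36, 216, 1296/5, …
ICs: h(0) = 1, h′(0) = 0.

f: a_k = 1, 0, -9/2, 0, 27/8, 0, -81/80, …
L₀ from L_f via x↦r, Dx↦r'^{-1}Dx.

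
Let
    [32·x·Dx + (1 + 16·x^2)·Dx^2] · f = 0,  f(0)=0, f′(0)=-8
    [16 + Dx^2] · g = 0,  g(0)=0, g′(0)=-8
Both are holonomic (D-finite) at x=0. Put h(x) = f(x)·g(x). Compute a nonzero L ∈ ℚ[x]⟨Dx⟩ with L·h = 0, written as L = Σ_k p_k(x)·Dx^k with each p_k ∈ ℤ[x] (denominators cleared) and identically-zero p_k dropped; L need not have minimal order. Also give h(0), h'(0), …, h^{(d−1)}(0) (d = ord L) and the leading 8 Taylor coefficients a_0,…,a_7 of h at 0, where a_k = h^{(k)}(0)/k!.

L = (1280 + 53248·x^2 + 360448·x^4 + 2097152·x^6 + 8388608·x^8) + (1536·x + 40960·x^3 + 393216·x^5 + 2097152·x^7)·Dx + (96 + 4096·x^2 + 36864·x^4 + 262144·x^6 + 1048576·x^8)·Dx^2 + (96·x + 2560·x^3 + 24576·x^5 + 131072·x^7)·Dx^3 + (1 + 48·x^2 + 896·x^4 + 8192·x^6 + 32768·x^8)·Dx^4  (order 4).
h: a_k = 0, 0, 64, 0, -512, 0, 38912/9, 0, …
ICs: h(0) = 0, h′(0) = 0, h′′(0) = 128, h′′′(0) = 0.

f: a_k = 0, -8, 0, 128/3, 0, -2048/5, 0, 32768/7, …
g: a_k = 0, -8, 0, 64/3, 0, -256/15, 0, 2048/315, …
f·g: L₀ = L_f ⊗_s L_g, ord ≤ 2·2.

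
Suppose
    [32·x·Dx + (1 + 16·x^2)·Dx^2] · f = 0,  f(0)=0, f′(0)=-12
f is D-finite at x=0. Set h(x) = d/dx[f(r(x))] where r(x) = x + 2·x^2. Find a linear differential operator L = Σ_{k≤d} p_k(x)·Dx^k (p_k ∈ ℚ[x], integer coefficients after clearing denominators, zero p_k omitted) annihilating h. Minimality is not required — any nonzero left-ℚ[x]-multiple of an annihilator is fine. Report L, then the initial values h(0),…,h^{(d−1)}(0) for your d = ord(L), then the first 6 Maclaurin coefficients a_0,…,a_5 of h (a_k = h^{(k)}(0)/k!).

f: a_k = 0, -12, 0, 64, 0, -3072/5, …
L₀ from L_f via x↦r, Dx↦r'^{-1}Dx.
Derive L from L₀ (diff closure).
L = (-4 + 32·x + 256·x^2 + 768·x^3 + 768·x^4) + (1 + 4·x + 16·x^2 + 128·x^3 + 320·x^4 + 256·x^5)·Dx  (order 1).
h: a_k = -12, -48, 192, 1536, 768, -33792, …
ICs: h(0) = -12.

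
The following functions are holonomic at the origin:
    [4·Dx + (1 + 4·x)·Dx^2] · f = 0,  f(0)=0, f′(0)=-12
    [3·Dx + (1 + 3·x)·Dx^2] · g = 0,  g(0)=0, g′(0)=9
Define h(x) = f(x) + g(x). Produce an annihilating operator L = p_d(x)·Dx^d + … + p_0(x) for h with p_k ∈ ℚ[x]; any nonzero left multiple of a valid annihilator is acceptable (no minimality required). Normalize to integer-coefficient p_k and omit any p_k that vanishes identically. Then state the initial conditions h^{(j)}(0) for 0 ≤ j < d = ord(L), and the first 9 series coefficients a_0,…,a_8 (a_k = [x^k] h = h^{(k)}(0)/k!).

L = 24·Dx + (14 + 48·x)·Dx^2 + (1 + 7·x + 12·x^2)·Dx^3  (order 3).
h: a_k = 0, -3, 21/2, -37, 525/4, -2343/5, 3367/2, -42591/7, 176925/8, …
ICs: h(0) = 0, h′(0) = -3, h′′(0) = 21.

f: a_k = 0, -12, 24, -64, 192, -3072/5, 2048, -49152/7, 24576, …
g: a_k = 0, 9, -27/2, 27, -243/4, 729/5, -729/2, 6561/7, -19683/8, …
f+g: L₀ = lclm(L_f,L_g), ord ≤ 2+2.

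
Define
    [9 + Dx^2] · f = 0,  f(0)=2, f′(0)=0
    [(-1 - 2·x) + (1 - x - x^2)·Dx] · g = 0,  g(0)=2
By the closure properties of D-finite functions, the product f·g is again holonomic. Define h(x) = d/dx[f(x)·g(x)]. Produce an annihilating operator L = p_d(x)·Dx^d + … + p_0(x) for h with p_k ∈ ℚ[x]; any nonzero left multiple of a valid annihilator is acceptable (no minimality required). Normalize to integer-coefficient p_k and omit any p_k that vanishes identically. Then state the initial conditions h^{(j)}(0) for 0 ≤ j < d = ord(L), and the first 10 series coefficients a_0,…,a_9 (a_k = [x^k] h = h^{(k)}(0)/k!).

f: a_k = 2, 0, -9, 0, 27/4, 0, -81/40, 0, 729/2240, 0, …
g: a_k = 2, 2, 4, 6, 10, 16, 26, 42, 68, 110, …
Sym-product of L_f,L_g gives L₀ (≤ ord 2).
Derive L from L₀ (diff closure).
L = (3 - 162·x - 81·x^2 + 162·x^3 + 81·x^4) + (-12 - 6·x + 54·x^2 + 36·x^3)·Dx + (7 - 16·x - 7·x^2 + 18·x^3 + 9·x^4)·Dx^2  (order 2).
h: a_k = 4, -20, -18, -10, -85/2, -903/10, -3297/20, -42503/140, -619911/1120, -1114549/1120, …
ICs: h(0) = 4, h′(0) = -20.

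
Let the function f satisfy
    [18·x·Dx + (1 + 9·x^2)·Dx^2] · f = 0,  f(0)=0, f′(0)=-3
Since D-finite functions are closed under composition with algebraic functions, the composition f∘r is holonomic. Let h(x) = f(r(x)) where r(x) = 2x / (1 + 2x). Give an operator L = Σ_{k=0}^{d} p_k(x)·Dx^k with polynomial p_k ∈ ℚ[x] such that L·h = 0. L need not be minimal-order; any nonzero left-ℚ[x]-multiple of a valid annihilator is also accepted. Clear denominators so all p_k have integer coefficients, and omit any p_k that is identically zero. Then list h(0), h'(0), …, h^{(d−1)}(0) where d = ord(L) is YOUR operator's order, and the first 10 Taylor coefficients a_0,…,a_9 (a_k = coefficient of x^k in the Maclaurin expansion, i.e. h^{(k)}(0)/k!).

L = (4 + 80·x)·Dx + (1 + 4·x + 40·x^2)·Dx^2  (order 2).
h: a_k = 0, -6, 12, 48, -384, 384/5, 9984, -254976/7, -172032, 1744896, …
ICs: h(0) = 0, h′(0) = -6.

f: a_k = 0, -3, 0, 9, 0, -243/5, 0, 2187/7, 0, -2187, …
Substitute x→r, Dx→(1/r')Dx; clear ⇒ L₀.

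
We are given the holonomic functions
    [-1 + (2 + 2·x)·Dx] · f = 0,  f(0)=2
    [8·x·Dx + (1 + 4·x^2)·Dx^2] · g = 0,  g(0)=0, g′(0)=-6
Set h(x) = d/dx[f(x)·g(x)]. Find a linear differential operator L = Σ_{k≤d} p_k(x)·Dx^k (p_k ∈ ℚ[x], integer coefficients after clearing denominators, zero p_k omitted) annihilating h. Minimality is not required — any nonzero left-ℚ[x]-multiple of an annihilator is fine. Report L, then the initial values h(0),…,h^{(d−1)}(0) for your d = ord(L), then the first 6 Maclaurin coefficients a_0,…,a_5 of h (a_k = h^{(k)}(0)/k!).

L = (29 + 160·x - 280·x^2 - 384·x^3 - 48·x^4) + (76 + 300·x - 288·x^2 - 1664·x^3 - 1344·x^4 - 192·x^5)·Dx + (12 - 40·x - 84·x^2 - 256·x^3 - 544·x^4 - 384·x^5 - 64·x^6)·Dx^2  (order 2).
h: a_k = -12, -12, 105/2, 29, -6389/32, -17787/160, …
ICs: h(0) = -12, h′(0) = -12.

f: a_k = 2, 1, -1/4, 1/8, -5/64, 7/128, …
g: a_k = 0, -6, 0, 8, 0, -96/5, …
Sym-product of L_f,L_g gives L₀ (≤ ord 2).
Derive L from L₀ (diff closure).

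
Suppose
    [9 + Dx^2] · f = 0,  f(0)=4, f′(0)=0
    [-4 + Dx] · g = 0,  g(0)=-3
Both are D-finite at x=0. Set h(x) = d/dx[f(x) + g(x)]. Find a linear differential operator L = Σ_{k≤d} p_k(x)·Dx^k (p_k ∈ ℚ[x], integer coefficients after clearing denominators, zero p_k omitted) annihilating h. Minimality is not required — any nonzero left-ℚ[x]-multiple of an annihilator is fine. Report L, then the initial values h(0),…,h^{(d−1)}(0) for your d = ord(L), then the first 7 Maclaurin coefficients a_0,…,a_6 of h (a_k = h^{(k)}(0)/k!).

f: a_k = 4, 0, -18, 0, 27/2, 0, -81/20, …
g: a_k = -3, -12, -24, -32, -32, -128/5, -256/15, …
h₀=f+g: left-lcm gives L₀, ord ≤ 3.
Differentiate: ansatz ord ≤ ord L₀ ⇒ L.
L = 36 - 9·Dx + 4·Dx^2 - Dx^3  (order 3).
h: a_k = -12, -84, -96, -74, -128, -1267/10, -1024/15, …
ICs: h(0) = -12, h′(0) = -84, h′′(0) = -192.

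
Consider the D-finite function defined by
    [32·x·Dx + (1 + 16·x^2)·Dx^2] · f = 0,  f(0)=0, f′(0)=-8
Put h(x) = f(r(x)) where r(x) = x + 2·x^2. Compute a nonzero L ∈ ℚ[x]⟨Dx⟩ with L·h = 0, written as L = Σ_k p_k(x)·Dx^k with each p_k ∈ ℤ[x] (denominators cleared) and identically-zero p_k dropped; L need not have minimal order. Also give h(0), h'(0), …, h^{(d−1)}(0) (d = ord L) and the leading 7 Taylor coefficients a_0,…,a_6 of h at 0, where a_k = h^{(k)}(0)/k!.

f: a_k = 0, -8, 0, 128/3, 0, -2048/5, 0, …
Change of var in L_f (x↦r) gives L₀.
L = (-4 + 32·x + 256·x^2 + 768·x^3 + 768·x^4)·Dx + (1 + 4·x + 16·x^2 + 128·x^3 + 320·x^4 + 256·x^5)·Dx^2  (order 2).
h: a_k = 0, -8, -16, 128/3, 256, 512/5, -11264/3, …
ICs: h(0) = 0, h′(0) = -8.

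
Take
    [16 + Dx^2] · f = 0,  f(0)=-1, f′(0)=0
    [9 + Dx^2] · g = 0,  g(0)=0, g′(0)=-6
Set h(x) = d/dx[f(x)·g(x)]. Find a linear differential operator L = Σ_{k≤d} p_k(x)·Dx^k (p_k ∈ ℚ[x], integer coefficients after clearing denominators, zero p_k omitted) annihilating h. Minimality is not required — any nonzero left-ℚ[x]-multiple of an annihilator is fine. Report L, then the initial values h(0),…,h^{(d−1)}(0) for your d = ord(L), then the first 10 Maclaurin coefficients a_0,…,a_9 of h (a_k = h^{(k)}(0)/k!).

f: a_k = -1, 0, 8, 0, -32/3, 0, 256/45, 0, -512/315, 0, …
g: a_k = 0, -6, 0, 9, 0, -81/20, 0, 243/280, 0, -243/2240, …
Sym-product of L_f,L_g gives L₀ (≤ ord 4).
Differentiate: ansatz ord ≤ ord L₀ ⇒ L.
L = 49 + 50·Dx^2 + Dx^4  (order 4).
h: a_k = 6, 0, -171, 0, 2801/4, 0, -137257/120, 0, 2241867/2240, 0, …
ICs: h(0) = 6, h′(0) = 0, h′′(0) = -342, h′′′(0) = 0.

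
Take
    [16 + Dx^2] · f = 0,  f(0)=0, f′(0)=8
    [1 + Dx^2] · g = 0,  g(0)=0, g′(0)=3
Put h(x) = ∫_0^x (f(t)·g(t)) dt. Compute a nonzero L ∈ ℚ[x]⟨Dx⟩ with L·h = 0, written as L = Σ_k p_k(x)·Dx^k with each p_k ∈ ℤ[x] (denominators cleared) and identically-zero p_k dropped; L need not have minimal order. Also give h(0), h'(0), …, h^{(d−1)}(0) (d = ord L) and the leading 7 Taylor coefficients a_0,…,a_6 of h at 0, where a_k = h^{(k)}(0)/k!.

L = 225·Dx + 34·Dx^3 + Dx^5  (order 5).
h: a_k = 0, 0, 0, 8, 0, -68/5, 0, …
ICs: h(0) = 0, h′(0) = 0, h′′(0) = 0, h′′′(0) = 48, h′′′′(0) = 0.

f: a_k = 0, 8, 0, -64/3, 0, 256/15, 0, …
g: a_k = 0, 3, 0, -1/2, 0, 1/40, 0, …
Product ⇒ symmetric product L₀, ord ≤ 4.
h=∫h₀ ⇒ L = L₀·Dx.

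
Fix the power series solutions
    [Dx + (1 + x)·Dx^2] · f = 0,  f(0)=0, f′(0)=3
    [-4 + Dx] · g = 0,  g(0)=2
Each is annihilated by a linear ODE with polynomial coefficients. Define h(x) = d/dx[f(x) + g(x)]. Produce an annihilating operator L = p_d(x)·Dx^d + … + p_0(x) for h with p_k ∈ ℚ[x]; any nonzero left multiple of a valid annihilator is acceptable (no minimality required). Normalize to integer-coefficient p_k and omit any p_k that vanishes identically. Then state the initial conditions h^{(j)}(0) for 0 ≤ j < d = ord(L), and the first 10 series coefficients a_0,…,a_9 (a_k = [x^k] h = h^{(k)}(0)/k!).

f: a_k = 0, 3, -3/2, 1, -3/4, 3/5, -1/2, 3/7, -3/8, 1/3, …
g: a_k = 2, 8, 16, 64/3, 64/3, 256/15, 512/45, 2048/315, 1024/315, 4096/2835, …
f+g: L₀ = lclm(L_f,L_g), ord ≤ 2+1.
Differentiate: ansatz ord ≤ ord L₀ ⇒ L.
L = (-24 - 16·x) + (-14 - 32·x - 16·x^2)·Dx + (5 + 9·x + 4·x^2)·Dx^2  (order 2).
h: a_k = 11, 29, 67, 247/3, 265/3, 979/15, 2183/45, 7247/315, 5041/315, 7879/2835, …
ICs: h(0) = 11, h′(0) = 29.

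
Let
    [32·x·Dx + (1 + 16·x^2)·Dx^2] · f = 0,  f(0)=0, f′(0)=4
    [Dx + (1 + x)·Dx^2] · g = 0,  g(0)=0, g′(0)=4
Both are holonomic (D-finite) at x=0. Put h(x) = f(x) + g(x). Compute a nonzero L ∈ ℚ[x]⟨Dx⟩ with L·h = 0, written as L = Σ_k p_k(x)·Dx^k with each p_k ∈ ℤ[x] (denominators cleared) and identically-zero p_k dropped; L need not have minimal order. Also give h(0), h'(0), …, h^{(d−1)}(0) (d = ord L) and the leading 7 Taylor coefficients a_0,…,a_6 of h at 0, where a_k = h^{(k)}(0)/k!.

f: a_k = 0, 4, 0, -64/3, 0, 1024/5, 0, …
g: a_k = 0, 4, -2, 4/3, -1, 4/5, -2/3, …
f+g: L₀ = lclm(L_f,L_g), ord ≤ 2+2.
L = (-32 - 96·x + 1536·x^2 + 512·x^3)·Dx + (-34 - 64·x + 1440·x^2 + 3072·x^3 + 1024·x^4)·Dx^2 + (-1 + 31·x + 32·x^2 + 512·x^3 + 768·x^4 + 256·x^5)·Dx^3  (order 3).
h: a_k = 0, 8, -2, -20, -1, 1028/5, -2/3, …
ICs: h(0) = 0, h′(0) = 8, h′′(0) = -4.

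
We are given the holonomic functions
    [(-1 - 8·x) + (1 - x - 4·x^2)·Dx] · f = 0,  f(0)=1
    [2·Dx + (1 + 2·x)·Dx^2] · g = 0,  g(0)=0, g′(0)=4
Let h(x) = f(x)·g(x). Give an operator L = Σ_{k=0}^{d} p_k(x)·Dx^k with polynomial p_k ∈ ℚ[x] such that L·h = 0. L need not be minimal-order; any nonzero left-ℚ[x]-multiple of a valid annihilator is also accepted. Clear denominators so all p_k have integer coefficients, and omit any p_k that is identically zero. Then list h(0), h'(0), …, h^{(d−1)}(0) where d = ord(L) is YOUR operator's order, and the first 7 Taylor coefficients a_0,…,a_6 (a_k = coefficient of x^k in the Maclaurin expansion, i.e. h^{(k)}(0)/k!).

f: a_k = 1, 1, 5, 9, 29, 65, 181, …
g: a_k = 0, 4, -4, 16/3, -8, 64/5, -64/3, …
h₀=f·g: eliminate ⇒ L₀, order ≤ 1·2.
L = (10 + 32·x) + (22·x + 40·x^2)·Dx + (-1 - x + 6·x^2 + 8·x^3)·Dx^2  (order 2).
h: a_k = 0, 4, 0, 64/3, 40/3, 1672/15, 2152/15, …
ICs: h(0) = 0, h′(0) = 4.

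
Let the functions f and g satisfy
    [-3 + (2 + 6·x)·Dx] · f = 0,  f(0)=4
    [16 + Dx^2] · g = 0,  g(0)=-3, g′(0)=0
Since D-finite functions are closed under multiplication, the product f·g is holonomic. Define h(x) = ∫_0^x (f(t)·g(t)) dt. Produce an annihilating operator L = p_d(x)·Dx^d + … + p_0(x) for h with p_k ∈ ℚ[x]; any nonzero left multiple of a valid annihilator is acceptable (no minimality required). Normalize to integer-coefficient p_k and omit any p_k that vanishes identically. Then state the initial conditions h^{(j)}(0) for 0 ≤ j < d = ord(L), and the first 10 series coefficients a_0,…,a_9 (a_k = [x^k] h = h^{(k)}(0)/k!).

f: a_k = 4, 6, -9/2, 27/4, -405/32, 1701/64, -15309/256, 72171/512, -2814669/8192, 14073345/16384, …
g: a_k = -3, 0, 24, 0, -32, 0, 256/15, 0, -512/105, 0, …
f·g: L₀ = L_f ⊗_s L_g, ord ≤ 1·2.
Integrate: L := L₀·Dx.
L = (91 + 384·x + 576·x^2)·Dx + (-12 - 36·x)·Dx^2 + (4 + 24·x + 36·x^2)·Dx^3  (order 3).
h: a_k = 0, -12, -9, 73/2, 495/16, -6337/160, -2341/128, 337609/26880, 259579/20480, -82369729/7741440, …
ICs: h(0) = 0, h′(0) = -12, h′′(0) = -18.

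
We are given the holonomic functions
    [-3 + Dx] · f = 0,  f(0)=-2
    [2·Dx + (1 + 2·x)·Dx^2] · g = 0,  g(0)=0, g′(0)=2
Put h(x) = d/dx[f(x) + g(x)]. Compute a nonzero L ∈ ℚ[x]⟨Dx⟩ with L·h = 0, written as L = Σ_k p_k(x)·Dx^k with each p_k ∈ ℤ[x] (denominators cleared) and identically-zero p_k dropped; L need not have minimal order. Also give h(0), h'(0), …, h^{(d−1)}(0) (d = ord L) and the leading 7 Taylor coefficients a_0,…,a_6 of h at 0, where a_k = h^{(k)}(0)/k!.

f: a_k = -2, -6, -9, -9, -27/4, -81/20, -81/40, …
g: a_k = 0, 2, -2, 8/3, -4, 32/5, -32/3, …
h₀=f+g: left-lcm gives L₀, ord ≤ 3.
Differentiate: ansatz ord ≤ ord L₀ ⇒ L.
L = (-42 - 36·x) + (-1 - 36·x - 36·x^2)·Dx + (5 + 16·x + 12·x^2)·Dx^2  (order 2).
h: a_k = -4, -22, -19, -43, 47/4, -1523/20, 4877/40, …
ICs: h(0) = -4, h′(0) = -22.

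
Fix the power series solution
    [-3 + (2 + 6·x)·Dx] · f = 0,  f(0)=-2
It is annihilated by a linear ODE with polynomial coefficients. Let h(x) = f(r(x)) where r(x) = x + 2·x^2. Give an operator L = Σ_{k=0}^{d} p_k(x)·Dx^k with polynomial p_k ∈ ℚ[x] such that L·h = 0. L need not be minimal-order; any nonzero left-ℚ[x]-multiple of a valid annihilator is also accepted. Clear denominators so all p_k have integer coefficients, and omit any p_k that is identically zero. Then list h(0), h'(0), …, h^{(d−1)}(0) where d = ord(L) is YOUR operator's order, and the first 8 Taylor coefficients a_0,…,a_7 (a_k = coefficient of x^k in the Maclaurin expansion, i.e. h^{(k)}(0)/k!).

f: a_k = -2, -3, 9/4, -27/8, 405/64, -1701/128, 15309/512, -72171/1024, …
L₀ from L_f via x↦r, Dx↦r'^{-1}Dx.
L = (-3 - 12·x) + (2 + 6·x + 12·x^2)·Dx  (order 1).
h: a_k = -2, -3, -15/4, 45/8, -315/64, -405/128, 11205/512, -41715/1024, …
ICs: h(0) = -2.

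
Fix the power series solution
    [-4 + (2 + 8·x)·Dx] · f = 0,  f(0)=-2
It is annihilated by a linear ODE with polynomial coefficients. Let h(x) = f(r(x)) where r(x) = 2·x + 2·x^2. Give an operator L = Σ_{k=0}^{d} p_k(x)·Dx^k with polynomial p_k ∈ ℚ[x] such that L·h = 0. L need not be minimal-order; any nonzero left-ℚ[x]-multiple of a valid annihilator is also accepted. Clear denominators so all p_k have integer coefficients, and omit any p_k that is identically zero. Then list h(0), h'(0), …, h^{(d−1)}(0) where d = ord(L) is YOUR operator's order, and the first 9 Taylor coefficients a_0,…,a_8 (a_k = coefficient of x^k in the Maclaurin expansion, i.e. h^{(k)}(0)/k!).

f: a_k = -2, -4, 4, -8, 20, -56, 168, -528, 1716, …
L₀ from L_f via x↦r, Dx↦r'^{-1}Dx.
L = (-4 - 8·x) + (1 + 8·x + 8·x^2)·Dx  (order 1).
h: a_k = -2, -8, 8, -32, 144, -704, 3648, -19712, 109888, …
ICs: h(0) = -2.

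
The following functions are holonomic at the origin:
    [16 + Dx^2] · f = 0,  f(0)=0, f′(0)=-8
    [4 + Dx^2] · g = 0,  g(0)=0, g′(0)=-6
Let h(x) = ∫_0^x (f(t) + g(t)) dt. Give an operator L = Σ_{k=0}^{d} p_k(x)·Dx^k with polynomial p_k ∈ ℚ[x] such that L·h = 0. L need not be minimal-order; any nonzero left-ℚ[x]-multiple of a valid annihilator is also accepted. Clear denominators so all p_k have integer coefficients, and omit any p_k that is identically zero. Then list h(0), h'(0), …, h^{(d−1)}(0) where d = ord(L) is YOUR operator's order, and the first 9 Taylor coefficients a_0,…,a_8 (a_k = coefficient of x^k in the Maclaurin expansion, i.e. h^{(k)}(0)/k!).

f: a_k = 0, -8, 0, 64/3, 0, -256/15, 0, 2048/315, 0, …
g: a_k = 0, -6, 0, 4, 0, -4/5, 0, 8/105, 0, …
L₀ := lclm(L_f,L_g); ord L₀ ≤ 2+2.
∫: right-multiply L₀ by Dx.
L = 64·Dx + 20·Dx^3 + Dx^5  (order 5).
h: a_k = 0, 0, -7, 0, 19/3, 0, -134/45, 0, 37/45, …
ICs: h(0) = 0, h′(0) = 0, h′′(0) = -14, h′′′(0) = 0, h′′′′(0) = 152.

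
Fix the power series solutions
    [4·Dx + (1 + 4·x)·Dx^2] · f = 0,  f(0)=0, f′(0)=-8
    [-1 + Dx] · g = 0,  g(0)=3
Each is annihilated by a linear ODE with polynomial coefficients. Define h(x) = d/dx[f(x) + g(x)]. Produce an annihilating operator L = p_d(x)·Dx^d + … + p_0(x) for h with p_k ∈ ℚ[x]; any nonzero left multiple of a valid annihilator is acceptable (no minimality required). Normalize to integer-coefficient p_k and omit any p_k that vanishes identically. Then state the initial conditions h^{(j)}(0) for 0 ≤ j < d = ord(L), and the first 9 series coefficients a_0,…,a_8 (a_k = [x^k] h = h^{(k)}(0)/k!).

f: a_k = 0, -8, 16, -128/3, 128, -2048/5, 4096/3, -32768/7, 16384, …
g: a_k = 3, 3, 3/2, 1/2, 1/8, 1/40, 1/240, 1/1680, 1/13440, …
h₀=f+g: left-lcm gives L₀, ord ≤ 3.
Differentiate: ansatz ord ≤ ord L₀ ⇒ L.
L = (-36 - 16·x) + (31 - 8·x - 16·x^2)·Dx + (5 + 24·x + 16·x^2)·Dx^2  (order 2).
h: a_k = -5, 35, -253/2, 1025/2, -16383/8, 327681/40, -7864319/240, 220200961/1680, -7046430719/13440, …
ICs: h(0) = -5, h′(0) = 35.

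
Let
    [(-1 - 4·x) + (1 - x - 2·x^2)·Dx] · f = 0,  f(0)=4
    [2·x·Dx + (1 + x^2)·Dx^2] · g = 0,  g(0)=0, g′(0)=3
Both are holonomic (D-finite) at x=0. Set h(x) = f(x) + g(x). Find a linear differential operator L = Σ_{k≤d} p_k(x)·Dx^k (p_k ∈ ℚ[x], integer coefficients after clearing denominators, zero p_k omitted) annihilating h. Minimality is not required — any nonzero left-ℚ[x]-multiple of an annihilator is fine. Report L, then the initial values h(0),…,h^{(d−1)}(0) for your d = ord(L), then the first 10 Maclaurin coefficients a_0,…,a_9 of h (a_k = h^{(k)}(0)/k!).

L = (-6 + 24·x + 162·x^2 + 240·x^3 + 384·x^4 + 48·x^6)·Dx + (16 + 74·x + 88·x^2 + 226·x^3 + 212·x^4 + 304·x^5 + 12·x^6 + 48·x^7)·Dx^2 + (-3 - 4·x - 8·x^2 + 28·x^3 + 27·x^4 + 36·x^5 + 40·x^6 + 4·x^7 + 8·x^8)·Dx^3  (order 3).
h: a_k = 4, 7, 12, 19, 44, 423/5, 172, 2377/7, 684, 4093/3, …
ICs: h(0) = 4, h′(0) = 7, h′′(0) = 24.

f: a_k = 4, 4, 12, 20, 44, 84, 172, 340, 684, 1364, …
g: a_k = 0, 3, 0, -1, 0, 3/5, 0, -3/7, 0, 1/3, …
h₀=f+g: left-lcm gives L₀, ord ≤ 3.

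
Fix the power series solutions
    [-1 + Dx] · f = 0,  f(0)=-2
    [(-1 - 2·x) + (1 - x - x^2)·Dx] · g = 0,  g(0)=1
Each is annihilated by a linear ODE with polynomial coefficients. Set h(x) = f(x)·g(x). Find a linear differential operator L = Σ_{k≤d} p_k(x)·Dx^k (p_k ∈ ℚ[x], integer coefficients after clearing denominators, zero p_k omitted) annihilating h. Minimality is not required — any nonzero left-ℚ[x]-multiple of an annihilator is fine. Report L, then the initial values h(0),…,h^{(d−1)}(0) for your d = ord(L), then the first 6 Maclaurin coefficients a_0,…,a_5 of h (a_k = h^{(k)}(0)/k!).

f: a_k = -2, -2, -1, -1/3, -1/12, -1/60, …
g: a_k = 1, 1, 2, 3, 5, 8, …
Sym-product of L_f,L_g gives L₀ (≤ ord 1).
L = (2 + x - x^2) + (-1 + x + x^2)·Dx  (order 1).
h: a_k = -2, -4, -7, -34/3, -221/12, -893/30, …
ICs: h(0) = -2.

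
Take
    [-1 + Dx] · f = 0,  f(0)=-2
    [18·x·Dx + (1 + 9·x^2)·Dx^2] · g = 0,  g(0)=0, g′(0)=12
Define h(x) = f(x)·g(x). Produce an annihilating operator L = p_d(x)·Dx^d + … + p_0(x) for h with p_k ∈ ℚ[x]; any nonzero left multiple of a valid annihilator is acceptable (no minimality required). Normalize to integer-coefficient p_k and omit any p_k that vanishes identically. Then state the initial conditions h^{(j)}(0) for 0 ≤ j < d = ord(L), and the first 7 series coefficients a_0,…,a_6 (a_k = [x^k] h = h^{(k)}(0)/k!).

f: a_k = -2, -2, -1, -1/3, -1/12, -1/60, -1/360, …
g: a_k = 0, 12, 0, -36, 0, 972/5, 0, …
Product ⇒ symmetric product L₀, ord ≤ 2.
L = (1 - 18·x + 9·x^2) + (-2 + 18·x - 18·x^2)·Dx + (1 + 9·x^2)·Dx^2  (order 2).
h: a_k = 0, -24, -24, 60, 68, -1769/5, -377, …
ICs: h(0) = 0, h′(0) = -24.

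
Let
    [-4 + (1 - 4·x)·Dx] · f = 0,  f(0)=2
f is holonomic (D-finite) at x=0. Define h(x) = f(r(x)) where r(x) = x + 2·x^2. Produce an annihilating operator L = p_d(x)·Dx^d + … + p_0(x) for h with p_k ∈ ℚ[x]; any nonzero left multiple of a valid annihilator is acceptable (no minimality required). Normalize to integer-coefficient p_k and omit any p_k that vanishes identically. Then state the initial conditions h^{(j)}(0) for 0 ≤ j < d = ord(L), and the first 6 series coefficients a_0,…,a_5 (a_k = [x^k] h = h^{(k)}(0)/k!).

f: a_k = 2, 8, 32, 128, 512, 2048, …
L₀ from L_f via x↦r, Dx↦r'^{-1}Dx.
L = (4 + 16·x) + (-1 + 4·x + 8·x^2)·Dx  (order 1).
h: a_k = 2, 8, 48, 256, 1408, 7680, …
ICs: h(0) = 2.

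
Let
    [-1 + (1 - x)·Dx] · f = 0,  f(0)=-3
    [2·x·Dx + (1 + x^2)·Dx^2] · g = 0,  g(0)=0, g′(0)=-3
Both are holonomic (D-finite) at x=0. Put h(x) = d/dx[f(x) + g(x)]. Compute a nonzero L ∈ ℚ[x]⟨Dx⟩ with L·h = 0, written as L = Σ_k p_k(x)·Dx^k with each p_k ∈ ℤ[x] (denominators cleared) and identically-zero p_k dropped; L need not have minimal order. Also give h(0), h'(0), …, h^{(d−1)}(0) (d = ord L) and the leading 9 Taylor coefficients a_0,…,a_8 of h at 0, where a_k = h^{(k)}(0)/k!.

L = (-2 + 8·x + 6·x^2) + (4 - 2·x + 4·x^2 + 6·x^3)·Dx + (-1 + x^4)·Dx^2  (order 2).
h: a_k = -6, -6, -6, -12, -18, -18, -18, -24, -30, …
ICs: h(0) = -6, h′(0) = -6.

f: a_k = -3, -3, -3, -3, -3, -3, -3, -3, -3, …
g: a_k = 0, -3, 0, 1, 0, -3/5, 0, 3/7, 0, …
h₀=f+g: left-lcm gives L₀, ord ≤ 3.
Differentiate: ansatz ord ≤ ord L₀ ⇒ L.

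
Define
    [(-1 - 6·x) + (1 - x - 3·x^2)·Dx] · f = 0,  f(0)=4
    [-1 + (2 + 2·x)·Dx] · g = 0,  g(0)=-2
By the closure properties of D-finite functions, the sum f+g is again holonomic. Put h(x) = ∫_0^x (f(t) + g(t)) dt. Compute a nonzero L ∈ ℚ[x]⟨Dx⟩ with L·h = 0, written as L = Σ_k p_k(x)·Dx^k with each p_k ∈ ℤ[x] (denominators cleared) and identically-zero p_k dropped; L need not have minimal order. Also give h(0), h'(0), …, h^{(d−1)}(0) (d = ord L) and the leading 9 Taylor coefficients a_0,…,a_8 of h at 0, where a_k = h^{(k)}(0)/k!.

L = (-17 - 57·x - 135·x^2 - 90·x^3)·Dx + (33 + 134·x + 387·x^2 + 510·x^3 + 225·x^4)·Dx^2 + (-2 - 30·x - 22·x^2 + 126·x^3 + 210·x^4 + 90·x^5)·Dx^3  (order 3).
h: a_k = 0, 2, 3/2, 65/12, 223/32, 4869/320, 20473/768, 198677/3584, 888799/8192, …
ICs: h(0) = 0, h′(0) = 2, h′′(0) = 3.

f: a_k = 4, 4, 16, 28, 76, 160, 388, 868, 2032, …
g: a_k = -2, -1, 1/4, -1/8, 5/64, -7/128, 21/512, -33/1024, 429/16384, …
L₀ := lclm(L_f,L_g); ord L₀ ≤ 1+1.
h=∫₀ˣh₀: take L = L₀·Dx.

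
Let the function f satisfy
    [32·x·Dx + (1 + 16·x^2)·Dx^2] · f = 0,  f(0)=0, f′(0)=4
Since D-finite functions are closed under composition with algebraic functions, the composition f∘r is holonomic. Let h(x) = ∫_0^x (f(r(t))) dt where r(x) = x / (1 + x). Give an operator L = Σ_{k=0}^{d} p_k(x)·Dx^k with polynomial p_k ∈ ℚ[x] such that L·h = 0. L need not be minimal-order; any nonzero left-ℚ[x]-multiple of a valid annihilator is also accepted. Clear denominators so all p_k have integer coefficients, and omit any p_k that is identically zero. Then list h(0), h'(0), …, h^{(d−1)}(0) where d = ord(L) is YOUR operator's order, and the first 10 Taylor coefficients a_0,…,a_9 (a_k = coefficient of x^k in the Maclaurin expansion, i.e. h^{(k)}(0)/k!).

f: a_k = 0, 4, 0, -64/3, 0, 1024/5, 0, -16384/7, 0, 262144/9, …
f∘r: x↦r, Dx↦Dx/r' in L_f ⇒ L₀.
Integrate: L := L₀·Dx.
L = (2 + 34·x)·Dx^2 + (1 + 2·x + 17·x^2)·Dx^3  (order 3).
h: a_k = 0, 0, 2, -4/3, -13/3, 12, 202/15, -2444/21, 727/14, 3220/3, …
ICs: h(0) = 0, h′(0) = 0, h′′(0) = 4.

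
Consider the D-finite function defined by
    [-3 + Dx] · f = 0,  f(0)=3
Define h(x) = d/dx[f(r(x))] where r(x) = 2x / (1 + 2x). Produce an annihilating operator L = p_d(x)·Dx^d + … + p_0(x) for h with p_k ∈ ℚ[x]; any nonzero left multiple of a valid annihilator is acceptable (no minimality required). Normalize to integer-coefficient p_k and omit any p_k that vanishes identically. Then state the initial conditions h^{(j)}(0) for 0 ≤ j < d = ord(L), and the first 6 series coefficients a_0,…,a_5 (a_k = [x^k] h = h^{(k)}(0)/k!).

f: a_k = 3, 9, 27/2, 27/2, 81/8, 243/40, …
Change of var in L_f (x↦r) gives L₀.
h₀' ⇒ L via d/dx closure of L₀.
L = (2 - 8·x) + (-1 - 4·x - 4·x^2)·Dx  (order 1).
h: a_k = 18, 36, -108, 72, 252, -4968/5, …
ICs: h(0) = 18.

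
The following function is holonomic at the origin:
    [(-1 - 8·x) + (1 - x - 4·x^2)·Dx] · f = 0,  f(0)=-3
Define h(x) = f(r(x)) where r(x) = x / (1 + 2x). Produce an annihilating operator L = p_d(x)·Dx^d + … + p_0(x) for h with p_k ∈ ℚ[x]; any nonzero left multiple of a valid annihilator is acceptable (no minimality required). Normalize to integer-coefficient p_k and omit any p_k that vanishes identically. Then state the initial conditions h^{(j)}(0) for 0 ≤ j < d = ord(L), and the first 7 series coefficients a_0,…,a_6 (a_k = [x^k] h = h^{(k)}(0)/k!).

L = (1 + 10·x) + (-1 - 5·x - 4·x^2 + 4·x^3)·Dx  (order 1).
h: a_k = -3, -3, -9, 21, -81, 285, -1017, …
ICs: h(0) = -3.

f: a_k = -3, -3, -15, -27, -87, -195, -543, …
f∘r: x↦r, Dx↦Dx/r' in L_f ⇒ L₀.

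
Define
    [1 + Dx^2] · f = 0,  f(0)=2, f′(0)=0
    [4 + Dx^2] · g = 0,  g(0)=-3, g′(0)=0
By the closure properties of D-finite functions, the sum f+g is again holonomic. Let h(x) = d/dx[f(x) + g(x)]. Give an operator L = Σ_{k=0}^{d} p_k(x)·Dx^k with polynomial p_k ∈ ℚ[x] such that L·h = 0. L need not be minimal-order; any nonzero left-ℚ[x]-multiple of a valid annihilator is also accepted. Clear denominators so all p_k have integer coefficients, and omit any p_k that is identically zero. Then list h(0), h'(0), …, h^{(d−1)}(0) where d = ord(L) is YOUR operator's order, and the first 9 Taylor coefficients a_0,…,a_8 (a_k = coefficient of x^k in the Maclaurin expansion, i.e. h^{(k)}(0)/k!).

L = 4 + 5·Dx^2 + Dx^4  (order 4).
h: a_k = 0, 10, 0, -23/3, 0, 19/12, 0, -383/2520, 0, …
ICs: h(0) = 0, h′(0) = 10, h′′(0) = 0, h′′′(0) = -46.

f: a_k = 2, 0, -1, 0, 1/12, 0, -1/360, 0, 1/20160, …
g: a_k = -3, 0, 6, 0, -2, 0, 4/15, 0, -2/105, …
f+g: L₀ = lclm(L_f,L_g), ord ≤ 2+2.
Differentiate: ansatz ord ≤ ord L₀ ⇒ L.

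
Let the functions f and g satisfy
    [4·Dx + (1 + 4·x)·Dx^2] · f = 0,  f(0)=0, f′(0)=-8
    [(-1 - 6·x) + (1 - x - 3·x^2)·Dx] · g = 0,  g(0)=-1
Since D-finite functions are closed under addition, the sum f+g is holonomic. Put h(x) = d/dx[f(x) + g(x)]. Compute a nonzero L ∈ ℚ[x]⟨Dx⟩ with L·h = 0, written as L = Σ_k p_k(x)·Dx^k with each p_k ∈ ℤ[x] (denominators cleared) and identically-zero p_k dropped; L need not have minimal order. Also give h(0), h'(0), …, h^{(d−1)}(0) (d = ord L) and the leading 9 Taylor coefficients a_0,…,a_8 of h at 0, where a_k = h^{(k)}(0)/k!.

L = (-212 - 1072·x - 3144·x^2 - 2160·x^3 - 2592·x^4) + (-5 - 248·x - 1922·x^2 - 4308·x^3 - 4464·x^4 - 4320·x^5)·Dx + (6 + 53·x + 108·x^2 - 110·x^3 - 519·x^4 - 1044·x^5 - 864·x^6)·Dx^2  (order 2).
h: a_k = -9, 24, -149, 436, -2248, 7610, -34287, 127008, -534719, …
ICs: h(0) = -9, h′(0) = 24.

f: a_k = 0, -8, 16, -128/3, 128, -2048/5, 4096/3, -32768/7, 16384, …
g: a_k = -1, -1, -4, -7, -19, -40, -97, -217, -508, …
Sum ⇒ L₀ = lclm(L_f,L_g) in ℚ(x)⟨Dx⟩.
Differentiate: ansatz ord ≤ ord L₀ ⇒ L.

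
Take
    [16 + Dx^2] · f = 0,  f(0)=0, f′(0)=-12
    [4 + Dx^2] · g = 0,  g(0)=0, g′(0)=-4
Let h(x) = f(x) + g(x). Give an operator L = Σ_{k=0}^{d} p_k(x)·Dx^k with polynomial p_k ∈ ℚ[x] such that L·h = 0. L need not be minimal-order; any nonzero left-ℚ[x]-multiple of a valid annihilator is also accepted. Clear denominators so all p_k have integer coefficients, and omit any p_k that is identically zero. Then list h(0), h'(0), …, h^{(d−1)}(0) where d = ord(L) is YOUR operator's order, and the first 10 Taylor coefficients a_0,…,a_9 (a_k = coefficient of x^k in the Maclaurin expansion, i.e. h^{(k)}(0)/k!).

f: a_k = 0, -12, 0, 32, 0, -128/5, 0, 1024/105, 0, -2048/945, …
g: a_k = 0, -4, 0, 8/3, 0, -8/15, 0, 16/315, 0, -8/2835, …
L₀ := lclm(L_f,L_g); ord L₀ ≤ 2+2.
L = 64 + 20·Dx^2 + Dx^4  (order 4).
h: a_k = 0, -16, 0, 104/3, 0, -392/15, 0, 3088/315, 0, -6152/2835, …
ICs: h(0) = 0, h′(0) = -16, h′′(0) = 0, h′′′(0) = 208.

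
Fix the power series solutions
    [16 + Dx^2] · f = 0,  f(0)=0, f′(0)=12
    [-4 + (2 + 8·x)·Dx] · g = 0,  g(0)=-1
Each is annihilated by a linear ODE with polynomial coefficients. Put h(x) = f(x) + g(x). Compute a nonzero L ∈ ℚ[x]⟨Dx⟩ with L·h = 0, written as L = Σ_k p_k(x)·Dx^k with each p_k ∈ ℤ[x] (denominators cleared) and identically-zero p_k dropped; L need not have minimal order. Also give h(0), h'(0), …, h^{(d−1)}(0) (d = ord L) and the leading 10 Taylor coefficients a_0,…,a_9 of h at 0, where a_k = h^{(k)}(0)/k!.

f: a_k = 0, 12, 0, -32, 0, 128/5, 0, -1024/105, 0, 2048/945, …
g: a_k = -1, -2, 2, -4, 10, -28, 84, -264, 858, -2860, …
h₀=f+g: left-lcm gives L₀, ord ≤ 3.
L = (-224 - 1024·x - 2048·x^2) + (48 + 704·x + 3072·x^2 + 4096·x^3)·Dx + (-14 - 64·x - 128·x^2)·Dx^2 + (3 + 44·x + 192·x^2 + 256·x^3)·Dx^3  (order 3).
h: a_k = -1, 10, 2, -36, 10, -12/5, 84, -28744/105, 858, -2700652/945, …
ICs: h(0) = -1, h′(0) = 10, h′′(0) = 4.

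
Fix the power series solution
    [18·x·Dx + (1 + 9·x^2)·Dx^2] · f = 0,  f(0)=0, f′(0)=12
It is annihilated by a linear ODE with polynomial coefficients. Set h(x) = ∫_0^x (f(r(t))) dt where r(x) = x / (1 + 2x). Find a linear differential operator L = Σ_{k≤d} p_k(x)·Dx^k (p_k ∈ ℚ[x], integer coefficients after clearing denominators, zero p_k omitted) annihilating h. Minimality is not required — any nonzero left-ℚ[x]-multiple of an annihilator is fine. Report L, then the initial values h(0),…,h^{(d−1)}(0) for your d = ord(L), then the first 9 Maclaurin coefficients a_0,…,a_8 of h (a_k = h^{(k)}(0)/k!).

L = (4 + 26·x)·Dx^2 + (1 + 4·x + 13·x^2)·Dx^3  (order 3).
h: a_k = 0, 0, 6, -8, 3, 24, -398/5, 552/7, 4449/14, …
ICs: h(0) = 0, h′(0) = 0, h′′(0) = 12.

f: a_k = 0, 12, 0, -36, 0, 972/5, 0, -8748/7, 0, …
h₀=f(r): pull back L_f along r ⇒ L₀.
∫: right-multiply L₀ by Dx.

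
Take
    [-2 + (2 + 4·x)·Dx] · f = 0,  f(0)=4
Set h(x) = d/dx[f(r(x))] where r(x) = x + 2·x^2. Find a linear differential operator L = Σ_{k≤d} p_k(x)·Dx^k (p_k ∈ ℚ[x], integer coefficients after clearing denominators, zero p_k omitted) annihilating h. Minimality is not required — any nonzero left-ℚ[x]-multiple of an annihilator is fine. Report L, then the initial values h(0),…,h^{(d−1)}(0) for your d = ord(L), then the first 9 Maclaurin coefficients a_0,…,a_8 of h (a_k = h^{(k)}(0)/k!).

L = 3 + (-1 - 6·x - 12·x^2 - 16·x^3)·Dx  (order 1).
h: a_k = 4, 12, -18, 6, 75/2, -171/2, 147/4, 867/4, -17037/32, …
ICs: h(0) = 4.

f: a_k = 4, 4, -2, 2, -5/2, 7/2, -21/4, 33/4, -429/32, …
h₀=f(r): pull back L_f along r ⇒ L₀.
h₀' ⇒ L via d/dx closure of L₀.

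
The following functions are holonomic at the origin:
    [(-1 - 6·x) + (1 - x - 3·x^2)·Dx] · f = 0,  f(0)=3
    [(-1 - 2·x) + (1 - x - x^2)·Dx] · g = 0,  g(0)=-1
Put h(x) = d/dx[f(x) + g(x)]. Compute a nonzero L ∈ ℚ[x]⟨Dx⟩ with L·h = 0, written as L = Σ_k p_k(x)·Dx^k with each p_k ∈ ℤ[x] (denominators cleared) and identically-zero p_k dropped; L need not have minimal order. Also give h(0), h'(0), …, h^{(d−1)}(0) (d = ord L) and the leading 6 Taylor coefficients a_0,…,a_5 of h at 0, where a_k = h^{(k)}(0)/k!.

L = (-6 - 168·x - 180·x^2 - 600·x^3 - 930·x^4 - 792·x^5 + 324·x^6) + (6 + 42·x + 48·x^2 + 72·x^3 - 138·x^4 - 894·x^5 - 360·x^6 + 216·x^7)·Dx + (-1 + 2·x - 9·x^2 + 82·x^4 - 6·x^5 - 143·x^6 - 24·x^7 + 27·x^8)·Dx^2  (order 2).
h: a_k = 2, 20, 54, 208, 560, 1668, …
ICs: h(0) = 2, h′(0) = 20.

f: a_k = 3, 3, 12, 21, 57, 120, …
g: a_k = -1, -1, -2, -3, -5, -8, …
L₀ := lclm(L_f,L_g); ord L₀ ≤ 1+1.
h₀' ⇒ L via d/dx closure of L₀.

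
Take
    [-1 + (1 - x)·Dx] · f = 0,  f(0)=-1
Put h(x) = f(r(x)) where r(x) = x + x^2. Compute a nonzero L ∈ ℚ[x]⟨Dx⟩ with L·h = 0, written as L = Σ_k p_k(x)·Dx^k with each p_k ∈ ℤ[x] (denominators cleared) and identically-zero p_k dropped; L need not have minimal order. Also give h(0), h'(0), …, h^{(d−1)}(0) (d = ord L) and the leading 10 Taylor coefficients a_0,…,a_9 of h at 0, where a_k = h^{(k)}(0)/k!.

f: a_k = -1, -1, -1, -1, -1, -1, -1, -1, -1, -1, …
h₀=f(r): pull back L_f along r ⇒ L₀.
L = (1 + 2·x) + (-1 + x + x^2)·Dx  (order 1).
h: a_k = -1, -1, -2, -3, -5, -8, -13, -21, -34, -55, …
ICs: h(0) = -1.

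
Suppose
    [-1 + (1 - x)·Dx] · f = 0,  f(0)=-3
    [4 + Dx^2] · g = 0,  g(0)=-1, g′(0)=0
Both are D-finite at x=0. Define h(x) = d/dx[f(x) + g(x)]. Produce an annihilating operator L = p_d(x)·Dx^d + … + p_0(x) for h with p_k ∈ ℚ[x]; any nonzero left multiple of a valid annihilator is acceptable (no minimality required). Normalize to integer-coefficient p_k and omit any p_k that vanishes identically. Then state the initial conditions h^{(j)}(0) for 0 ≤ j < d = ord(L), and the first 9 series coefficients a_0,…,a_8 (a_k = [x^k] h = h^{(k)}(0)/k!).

L = (64 - 32·x + 16·x^2) + (-20 + 36·x - 24·x^2 + 8·x^3)·Dx + (16 - 8·x + 4·x^2)·Dx^2 + (-5 + 9·x - 6·x^2 + 2·x^3)·Dx^3  (order 3).
h: a_k = -3, -2, -9, -44/3, -15, -262/15, -21, -7576/315, -27, …
ICs: h(0) = -3, h′(0) = -2, h′′(0) = -18.

f: a_k = -3, -3, -3, -3, -3, -3, -3, -3, -3, …
g: a_k = -1, 0, 2, 0, -2/3, 0, 4/45, 0, -2/315, …
L₀ := lclm(L_f,L_g); ord L₀ ≤ 1+2.
Differentiate: ansatz ord ≤ ord L₀ ⇒ L.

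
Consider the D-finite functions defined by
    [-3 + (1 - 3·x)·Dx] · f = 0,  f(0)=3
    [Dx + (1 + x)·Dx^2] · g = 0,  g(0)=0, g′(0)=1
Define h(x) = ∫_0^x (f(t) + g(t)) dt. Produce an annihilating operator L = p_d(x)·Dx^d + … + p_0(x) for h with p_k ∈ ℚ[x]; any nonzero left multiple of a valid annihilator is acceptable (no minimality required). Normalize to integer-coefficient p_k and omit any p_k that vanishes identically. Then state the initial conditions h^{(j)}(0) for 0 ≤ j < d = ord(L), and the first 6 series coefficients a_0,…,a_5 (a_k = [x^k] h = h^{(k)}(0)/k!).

f: a_k = 3, 9, 27, 81, 243, 729, …
g: a_k = 0, 1, -1/2, 1/3, -1/4, 1/5, …
L₀ := lclm(L_f,L_g); ord L₀ ≤ 1+2.
h=∫h₀ ⇒ L = L₀·Dx.
L = (66 + 18·x)·Dx^2 + (52 + 120·x + 36·x^2)·Dx^3 + (-7 + 11·x + 27·x^2 + 9·x^3)·Dx^4  (order 4).
h: a_k = 0, 3, 5, 53/6, 61/3, 971/20, …
ICs: h(0) = 0, h′(0) = 3, h′′(0) = 10, h′′′(0) = 53.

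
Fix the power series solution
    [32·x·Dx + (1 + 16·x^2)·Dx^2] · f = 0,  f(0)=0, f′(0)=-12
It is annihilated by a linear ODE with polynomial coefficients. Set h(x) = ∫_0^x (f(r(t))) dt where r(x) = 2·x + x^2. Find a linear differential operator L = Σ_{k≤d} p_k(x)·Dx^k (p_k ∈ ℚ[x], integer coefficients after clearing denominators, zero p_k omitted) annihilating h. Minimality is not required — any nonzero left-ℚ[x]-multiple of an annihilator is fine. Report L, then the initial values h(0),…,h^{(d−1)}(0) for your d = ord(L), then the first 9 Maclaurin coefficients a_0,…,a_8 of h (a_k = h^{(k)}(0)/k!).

f: a_k = 0, -12, 0, 64, 0, -3072/5, 0, 49152/7, 0, …
L₀ from L_f via x↦r, Dx↦r'^{-1}Dx.
Integrate: L := L₀·Dx.
L = (-1 + 128·x + 256·x^2 + 192·x^3 + 48·x^4)·Dx^2 + (1 + x + 64·x^2 + 128·x^3 + 80·x^4 + 16·x^5)·Dx^3  (order 3).
h: a_k = 0, 0, -12, -4, 128, 768/5, -16064/5, -49088/7, 743424/7, …
ICs: h(0) = 0, h′(0) = 0, h′′(0) = -24.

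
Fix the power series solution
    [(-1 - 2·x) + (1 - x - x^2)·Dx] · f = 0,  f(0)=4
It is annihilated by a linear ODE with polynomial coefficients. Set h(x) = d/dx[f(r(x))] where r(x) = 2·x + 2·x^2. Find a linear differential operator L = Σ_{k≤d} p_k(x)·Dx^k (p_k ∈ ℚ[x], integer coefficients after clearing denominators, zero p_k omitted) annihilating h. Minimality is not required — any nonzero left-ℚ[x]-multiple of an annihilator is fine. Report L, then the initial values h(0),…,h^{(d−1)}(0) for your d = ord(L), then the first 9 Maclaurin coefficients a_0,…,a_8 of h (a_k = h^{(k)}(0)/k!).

f: a_k = 4, 4, 8, 12, 20, 32, 52, 84, 136, …
L₀ from L_f via x↦r, Dx↦r'^{-1}Dx.
h₀' ⇒ L via d/dx closure of L₀.
L = (10 + 20·x + 60·x^2 + 80·x^3 + 40·x^4) + (-1 + 10·x^2 + 20·x^3 + 20·x^4 + 8·x^5)·Dx  (order 1).
h: a_k = 8, 80, 480, 2560, 12960, 62784, 295680, 1364480, 6197760, …
ICs: h(0) = 8.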